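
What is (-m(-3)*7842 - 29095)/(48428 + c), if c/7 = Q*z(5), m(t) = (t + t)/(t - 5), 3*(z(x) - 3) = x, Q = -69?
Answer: -69953/92348 ≈ -0.75749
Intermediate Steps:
z(x) = 3 + x/3
m(t) = 2*t/(-5 + t) (m(t) = (2*t)/(-5 + t) = 2*t/(-5 + t))
c = -2254 (c = 7*(-69*(3 + (⅓)*5)) = 7*(-69*(3 + 5/3)) = 7*(-69*14/3) = 7*(-322) = -2254)
(-m(-3)*7842 - 29095)/(48428 + c) = (-2*(-3)/(-5 - 3)*7842 - 29095)/(48428 - 2254) = (-2*(-3)/(-8)*7842 - 29095)/46174 = (-2*(-3)*(-1)/8*7842 - 29095)*(1/46174) = (-1*¾*7842 - 29095)*(1/46174) = (-¾*7842 - 29095)*(1/46174) = (-11763/2 - 29095)*(1/46174) = -69953/2*1/46174 = -69953/92348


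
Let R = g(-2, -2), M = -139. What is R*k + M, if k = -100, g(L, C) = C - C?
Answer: -139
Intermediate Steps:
g(L, C) = 0
R = 0
R*k + M = 0*(-100) - 139 = 0 - 139 = -139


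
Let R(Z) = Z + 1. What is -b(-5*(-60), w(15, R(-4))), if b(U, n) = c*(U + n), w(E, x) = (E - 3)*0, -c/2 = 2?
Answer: 1200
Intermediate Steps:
c = -4 (c = -2*2 = -4)
R(Z) = 1 + Z
w(E, x) = 0 (w(E, x) = (-3 + E)*0 = 0)
b(U, n) = -4*U - 4*n (b(U, n) = -4*(U + n) = -4*U - 4*n)
-b(-5*(-60), w(15, R(-4))) = -(-(-20)*(-60) - 4*0) = -(-4*300 + 0) = -(-1200 + 0) = -1*(-1200) = 1200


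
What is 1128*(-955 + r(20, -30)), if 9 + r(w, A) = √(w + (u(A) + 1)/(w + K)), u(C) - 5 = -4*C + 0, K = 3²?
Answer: -1087392 + 1128*√20474/29 ≈ -1.0818e+6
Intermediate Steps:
K = 9
u(C) = 5 - 4*C (u(C) = 5 + (-4*C + 0) = 5 - 4*C)
r(w, A) = -9 + √(w + (6 - 4*A)/(9 + w)) (r(w, A) = -9 + √(w + ((5 - 4*A) + 1)/(w + 9)) = -9 + √(w + (6 - 4*A)/(9 + w)))
1128*(-955 + r(20, -30)) = 1128*(-955 + (-9 + √((6 - 4*(-30) + 20*(9 + 20))/(9 + 20)))) = 1128*(-955 + (-9 + √((6 + 120 + 20*29)/29))) = 1128*(-955 + (-9 + √((6 + 120 + 580)/29))) = 1128*(-955 + (-9 + √((1/29)*706))) = 1128*(-955 + (-9 + √(706/29))) = 1128*(-955 + (-9 + √20474/29)) = 1128*(-964 + √20474/29) = -1087392 + 1128*√20474/29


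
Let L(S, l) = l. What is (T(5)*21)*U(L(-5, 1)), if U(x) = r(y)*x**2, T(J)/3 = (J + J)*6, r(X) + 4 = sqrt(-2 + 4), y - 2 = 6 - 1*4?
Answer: -15120 + 3780*sqrt(2) ≈ -9774.3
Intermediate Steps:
y = 4 (y = 2 + (6 - 1*4) = 2 + (6 - 4) = 2 + 2 = 4)
r(X) = -4 + sqrt(2) (r(X) = -4 + sqrt(-2 + 4) = -4 + sqrt(2))
T(J) = 36*J (T(J) = 3*((J + J)*6) = 3*((2*J)*6) = 3*(12*J) = 36*J)
U(x) = x**2*(-4 + sqrt(2)) (U(x) = (-4 + sqrt(2))*x**2 = x**2*(-4 + sqrt(2)))
(T(5)*21)*U(L(-5, 1)) = ((36*5)*21)*(1**2*(-4 + sqrt(2))) = (180*21)*(1*(-4 + sqrt(2))) = 3780*(-4 + sqrt(2)) = -15120 + 3780*sqrt(2)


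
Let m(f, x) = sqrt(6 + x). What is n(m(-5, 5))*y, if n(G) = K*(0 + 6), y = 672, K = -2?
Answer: -8064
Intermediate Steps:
n(G) = -12 (n(G) = -2*(0 + 6) = -2*6 = -12)
n(m(-5, 5))*y = -12*672 = -8064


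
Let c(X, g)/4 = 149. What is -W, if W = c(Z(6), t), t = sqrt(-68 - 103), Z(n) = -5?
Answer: -596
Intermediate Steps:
t = 3*I*sqrt(19) (t = sqrt(-171) = 3*I*sqrt(19) ≈ 13.077*I)
c(X, g) = 596 (c(X, g) = 4*149 = 596)
W = 596
-W = -1*596 = -596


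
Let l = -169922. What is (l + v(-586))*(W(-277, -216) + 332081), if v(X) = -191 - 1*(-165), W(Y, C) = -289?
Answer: -56387386816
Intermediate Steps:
v(X) = -26 (v(X) = -191 + 165 = -26)
(l + v(-586))*(W(-277, -216) + 332081) = (-169922 - 26)*(-289 + 332081) = -169948*331792 = -56387386816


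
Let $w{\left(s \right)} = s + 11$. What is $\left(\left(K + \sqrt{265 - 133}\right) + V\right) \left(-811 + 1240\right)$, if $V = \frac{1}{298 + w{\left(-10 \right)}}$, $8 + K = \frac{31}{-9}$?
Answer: $- \frac{338668}{69} + 858 \sqrt{33} \approx 20.603$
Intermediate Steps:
$K = - \frac{103}{9}$ ($K = -8 + \frac{31}{-9} = -8 + 31 \left(- \frac{1}{9}\right) = -8 - \frac{31}{9} = - \frac{103}{9} \approx -11.444$)
$w{\left(s \right)} = 11 + s$
$V = \frac{1}{299}$ ($V = \frac{1}{298 + \left(11 - 10\right)} = \frac{1}{298 + 1} = \frac{1}{299} \approx 0.0033445$)
$\left(\left(K + \sqrt{265 - 133}\right) + V\right) \left(-811 + 1240\right) = \left(\left(- \frac{103}{9} + \sqrt{265 - 133}\right) + \frac{1}{299}\right) \left(-811 + 1240\right) = \left(\left(- \frac{103}{9} + \sqrt{132}\right) + \frac{1}{299}\right) 429 = \left(\left(- \frac{103}{9} + 2 \sqrt{33}\right) + \frac{1}{299}\right) 429 = \left(- \frac{30788}{2691} + 2 \sqrt{33}\right) 429 = - \frac{338668}{69} + 858 \sqrt{33}$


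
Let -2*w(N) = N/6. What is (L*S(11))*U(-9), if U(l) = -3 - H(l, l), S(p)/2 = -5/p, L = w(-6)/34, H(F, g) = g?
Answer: -15/187 ≈ -0.080214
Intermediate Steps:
w(N) = -N/12 (w(N) = -N/(2*6) = -N/12)
L = 1/68 (L = -1/12*(-6)/34 = (1/2)*(1/34) = 1/68 ≈ 0.014706)
S(p) = -10/p (S(p) = 2*(-5/p) = -10/p)
U(l) = -3 - l
(L*S(11))*U(-9) = ((-10/11)/68)*(-3 - 1*(-9)) = ((-10*1/11)/68)*(-3 + 9) = ((1/68)*(-10/11))*6 = -5/374*6 = -15/187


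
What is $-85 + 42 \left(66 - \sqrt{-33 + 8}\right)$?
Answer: $2687 - 210 i \approx 2687.0 - 210.0 i$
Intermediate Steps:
$-85 + 42 \left(66 - \sqrt{-33 + 8}\right) = -85 + 42 \left(66 - \sqrt{-25}\right) = -85 + 42 \left(66 - 5 i\right) = -85 + \left(2772 - 210 i\right) = 2687 - 210 i$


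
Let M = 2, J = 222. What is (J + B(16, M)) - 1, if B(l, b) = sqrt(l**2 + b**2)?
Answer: 221 + 2*sqrt(65) ≈ 237.12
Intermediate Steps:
B(l, b) = sqrt(b**2 + l**2)
(J + B(16, M)) - 1 = (222 + sqrt(2**2 + 16**2)) - 1 = (222 + sqrt(4 + 256)) - 1 = (222 + sqrt(260)) - 1 = (222 + 2*sqrt(65)) - 1 = 221 + 2*sqrt(65)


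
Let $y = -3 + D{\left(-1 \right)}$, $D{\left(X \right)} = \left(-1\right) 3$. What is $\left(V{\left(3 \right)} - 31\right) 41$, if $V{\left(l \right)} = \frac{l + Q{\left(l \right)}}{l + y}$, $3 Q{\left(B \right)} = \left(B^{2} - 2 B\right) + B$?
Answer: $- \frac{4018}{3} \approx -1339.3$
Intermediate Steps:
$D{\left(X \right)} = -3$
$y = -6$ ($y = -3 - 3 = -6$)
$Q{\left(B \right)} = - \frac{B}{3} + \frac{B^{2}}{3}$ ($Q{\left(B \right)} = \frac{\left(B^{2} - 2 B\right) + B}{3} = \frac{B^{2} - B}{3} = - \frac{B}{3} + \frac{B^{2}}{3}$)
$V{\left(l \right)} = \frac{l + \frac{l \left(-1 + l\right)}{3}}{-6 + l}$ ($V{\left(l \right)} = \frac{l + \frac{l \left(-1 + l\right)}{3}}{l - 6} = \frac{l + \frac{l \left(-1 + l\right)}{3}}{-6 + l}$)
$\left(V{\left(3 \right)} - 31\right) 41 = \left(\frac{1}{3} \cdot 3 \frac{1}{-6 + 3} \left(2 + 3\right) - 31\right) 41 = \left(\frac{1}{3} \cdot 3 \frac{1}{-3} \cdot 5 - 31\right) 41 = \left(\frac{1}{3} \cdot 3 \left(- \frac{1}{3}\right) 5 - 31\right) 41 = \left(- \frac{5}{3} - 31\right) 41 = \left(- \frac{98}{3}\right) 41 = - \frac{4018}{3}$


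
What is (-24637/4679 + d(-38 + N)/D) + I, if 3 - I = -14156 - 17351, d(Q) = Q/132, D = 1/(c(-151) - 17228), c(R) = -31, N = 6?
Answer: 166987589/4679 ≈ 35689.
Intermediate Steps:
D = -1/17259 (D = 1/(-31 - 17228) = 1/(-17259) = -1/17259 ≈ -5.7941e-5)
d(Q) = Q/132 (d(Q) = Q*(1/132) = Q/132)
I = 31510 (I = 3 - (-14156 - 17351) = 3 - 1*(-31507) = 3 + 31507 = 31510)
(-24637/4679 + d(-38 + N)/D) + I = (-24637/4679 + ((-38 + 6)/132)/(-1/17259)) + 31510 = (-24637*1/4679 + ((1/132)*(-32))*(-17259)) + 31510 = (-24637/4679 - 8/33*(-17259)) + 31510 = (-24637/4679 + 4184) + 31510 = 19552299/4679 + 31510 = 166987589/4679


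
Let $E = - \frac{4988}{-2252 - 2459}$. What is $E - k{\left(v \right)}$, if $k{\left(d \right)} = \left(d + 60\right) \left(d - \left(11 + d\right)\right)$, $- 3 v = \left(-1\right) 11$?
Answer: $\frac{9912775}{14133} \approx 701.39$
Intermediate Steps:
$v = \frac{11}{3}$ ($v = - \frac{\left(-1\right) 11}{3} = \left(- \frac{1}{3}\right) \left(-11\right) = \frac{11}{3} \approx 3.6667$)
$k{\left(d \right)} = -660 - 11 d$ ($k{\left(d \right)} = \left(60 + d\right) \left(-11\right) = -660 - 11 d$)
$E = \frac{4988}{4711}$ ($E = - \frac{4988}{-2252 - 2459} = - \frac{4988}{-4711} = \left(-4988\right) \left(- \frac{1}{4711}\right) = \frac{4988}{4711} \approx 1.0588$)
$E - k{\left(v \right)} = \frac{4988}{4711} - \left(-660 - \frac{121}{3}\right) = \frac{4988}{4711} - - \frac{2101}{3} = \frac{4988}{4711} + \frac{2101}{3} = \frac{9912775}{14133}$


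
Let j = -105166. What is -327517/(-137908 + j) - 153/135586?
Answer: 11092382410/8239357841 ≈ 1.3463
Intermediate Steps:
-327517/(-137908 + j) - 153/135586 = -327517/(-137908 - 105166) - 153/135586 = -327517/(-243074) - 153*1/135586 = -327517*(-1/243074) - 153/135586 = 327517/243074 - 153/135586 = 11092382410/8239357841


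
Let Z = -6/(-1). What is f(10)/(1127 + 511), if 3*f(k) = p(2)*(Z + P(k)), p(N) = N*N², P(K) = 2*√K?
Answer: 8/819 + 8*√10/2457 ≈ 0.020064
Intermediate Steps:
Z = 6 (Z = -6*(-1) = 6)
p(N) = N³
f(k) = 16 + 16*√k/3 (f(k) = (2³*(6 + 2*√k))/3 = (8*(6 + 2*√k))/3 = (48 + 16*√k)/3 = 16 + 16*√k/3)
f(10)/(1127 + 511) = (16 + 16*√10/3)/(1127 + 511) = (16 + 16*√10/3)/1638 = (16 + 16*√10/3)*(1/1638) = 8/819 + 8*√10/2457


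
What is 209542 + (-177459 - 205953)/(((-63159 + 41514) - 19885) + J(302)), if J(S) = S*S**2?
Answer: 2881420022432/13751039 ≈ 2.0954e+5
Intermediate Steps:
J(S) = S**3
209542 + (-177459 - 205953)/(((-63159 + 41514) - 19885) + J(302)) = 209542 + (-177459 - 205953)/(((-63159 + 41514) - 19885) + 302**3) = 209542 - 383412/((-21645 - 19885) + 27543608) = 209542 - 383412/(-41530 + 27543608) = 209542 - 383412/27502078 = 209542 - 383412*1/27502078 = 209542 - 191706/13751039 = 2881420022432/13751039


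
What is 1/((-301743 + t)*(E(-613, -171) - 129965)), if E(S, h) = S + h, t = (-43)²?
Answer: 1/39210840606 ≈ 2.5503e-11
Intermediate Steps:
t = 1849
1/((-301743 + t)*(E(-613, -171) - 129965)) = 1/((-301743 + 1849)*((-613 - 171) - 129965)) = 1/(-299894*(-784 - 129965)) = 1/(-299894*(-130749)) = 1/39210840606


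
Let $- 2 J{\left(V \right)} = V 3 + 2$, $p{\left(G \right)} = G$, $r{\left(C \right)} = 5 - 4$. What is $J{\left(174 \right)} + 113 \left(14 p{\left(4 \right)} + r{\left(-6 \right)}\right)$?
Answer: $6179$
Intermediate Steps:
$r{\left(C \right)} = 1$
$J{\left(V \right)} = -1 - \frac{3 V}{2}$ ($J{\left(V \right)} = - \frac{V 3 + 2}{2} = - \frac{3 V + 2}{2} = - \frac{2 + 3 V}{2} = -1 - \frac{3 V}{2}$)
$J{\left(174 \right)} + 113 \left(14 p{\left(4 \right)} + r{\left(-6 \right)}\right) = \left(-1 - 261\right) + 113 \left(14 \cdot 4 + 1\right) = \left(-1 - 261\right) + 113 \left(56 + 1\right) = -262 + 113 \cdot 57 = -262 + 6441 = 6179$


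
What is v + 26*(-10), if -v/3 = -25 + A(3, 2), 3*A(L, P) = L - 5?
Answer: -183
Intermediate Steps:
A(L, P) = -5/3 + L/3 (A(L, P) = (L - 5)/3 = (-5 + L)/3 = -5/3 + L/3)
v = 77 (v = -3*(-25 + (-5/3 + (⅓)*3)) = -3*(-25 + (-5/3 + 1)) = -3*(-25 - ⅔) = -3*(-77/3) = 77)
v + 26*(-10) = 77 + 26*(-10) = 77 - 260 = -183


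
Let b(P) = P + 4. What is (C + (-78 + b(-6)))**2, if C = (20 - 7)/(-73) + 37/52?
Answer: 90995739025/14409616 ≈ 6314.9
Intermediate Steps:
b(P) = 4 + P
C = 2025/3796 (C = 13*(-1/73) + 37*(1/52) = -13/73 + 37/52 = 2025/3796 ≈ 0.53346)
(C + (-78 + b(-6)))**2 = (2025/3796 + (-78 + (4 - 6)))**2 = (2025/3796 + (-78 - 2))**2 = (2025/3796 - 80)**2 = (-301655/3796)**2 = 90995739025/14409616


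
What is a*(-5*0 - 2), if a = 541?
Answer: -1082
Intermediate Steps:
a*(-5*0 - 2) = 541*(-5*0 - 2) = 541*(0 - 2) = 541*(-2) = -1082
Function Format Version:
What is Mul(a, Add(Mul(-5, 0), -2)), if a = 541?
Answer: -1082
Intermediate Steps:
Mul(a, Add(Mul(-5, 0), -2)) = Mul(541, Add(Mul(-5, 0), -2)) = Mul(541, Add(0, -2)) = Mul(541, -2) = -1082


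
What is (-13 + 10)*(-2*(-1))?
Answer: -6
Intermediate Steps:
(-13 + 10)*(-2*(-1)) = -3*2 = -6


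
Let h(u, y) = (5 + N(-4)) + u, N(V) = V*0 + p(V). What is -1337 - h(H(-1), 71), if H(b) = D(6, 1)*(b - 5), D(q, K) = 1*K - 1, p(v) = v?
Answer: -1338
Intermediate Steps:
D(q, K) = -1 + K (D(q, K) = K - 1 = -1 + K)
N(V) = V (N(V) = V*0 + V = 0 + V = V)
H(b) = 0 (H(b) = (-1 + 1)*(b - 5) = 0*(-5 + b) = 0)
h(u, y) = 1 + u (h(u, y) = (5 - 4) + u = 1 + u)
-1337 - h(H(-1), 71) = -1337 - (1 + 0) = -1337 - 1*1 = -1337 - 1 = -1338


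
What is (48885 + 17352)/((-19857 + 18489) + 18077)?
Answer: 66237/16709 ≈ 3.9641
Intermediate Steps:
(48885 + 17352)/((-19857 + 18489) + 18077) = 66237/(-1368 + 18077) = 66237/16709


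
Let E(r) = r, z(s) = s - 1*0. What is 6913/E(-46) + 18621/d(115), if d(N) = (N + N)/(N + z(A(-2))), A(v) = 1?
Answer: 2125471/230 ≈ 9241.2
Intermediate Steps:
z(s) = s (z(s) = s + 0 = s)
d(N) = 2*N/(1 + N) (d(N) = (N + N)/(N + 1) = (2*N)/(1 + N) = 2*N/(1 + N))
6913/E(-46) + 18621/d(115) = 6913/(-46) + 18621/((2*115/(1 + 115))) = 6913*(-1/46) + 18621/((2*115/116)) = -6913/46 + 18621/((2*115*(1/116))) = -6913/46 + 18621/(115/58) = -6913/46 + 18621*(58/115) = -6913/46 + 1080018/115 = 2125471/230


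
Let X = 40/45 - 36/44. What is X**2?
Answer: 49/9801 ≈ 0.0049995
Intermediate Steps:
X = 7/99 (X = 40*(1/45) - 36*1/44 = 8/9 - 9/11 = 7/99 ≈ 0.070707)
X**2 = (7/99)**2 = 49/9801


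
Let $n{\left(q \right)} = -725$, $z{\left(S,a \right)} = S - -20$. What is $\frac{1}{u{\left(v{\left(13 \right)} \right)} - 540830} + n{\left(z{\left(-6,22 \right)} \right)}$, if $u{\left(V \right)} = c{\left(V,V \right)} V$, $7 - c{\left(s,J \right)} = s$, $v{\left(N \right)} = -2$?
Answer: $- \frac{392114801}{540848} \approx -725.0$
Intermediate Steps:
$c{\left(s,J \right)} = 7 - s$
$z{\left(S,a \right)} = 20 + S$ ($z{\left(S,a \right)} = S + 20 = 20 + S$)
$u{\left(V \right)} = V \left(7 - V\right)$ ($u{\left(V \right)} = \left(7 - V\right) V = V \left(7 - V\right)$)
$\frac{1}{u{\left(v{\left(13 \right)} \right)} - 540830} + n{\left(z{\left(-6,22 \right)} \right)} = \frac{1}{- 2 \left(7 - -2\right) - 540830} - 725 = \frac{1}{- 2 \left(7 + 2\right) - 540830} - 725 = \frac{1}{\left(-2\right) 9 - 540830} - 725 = \frac{1}{-18 - 540830} - 725 = \frac{1}{-540848} - 725 = - \frac{1}{540848} - 725 = - \frac{392114801}{540848}$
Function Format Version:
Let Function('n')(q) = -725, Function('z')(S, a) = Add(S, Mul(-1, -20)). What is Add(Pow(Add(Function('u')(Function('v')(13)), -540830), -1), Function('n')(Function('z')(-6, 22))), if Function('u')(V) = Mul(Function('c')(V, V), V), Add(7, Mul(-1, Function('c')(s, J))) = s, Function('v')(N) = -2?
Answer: Rational(-392114801, 540848) ≈ -725.00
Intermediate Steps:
Function('c')(s, J) = Add(7, Mul(-1, s))
Function('z')(S, a) = Add(20, S) (Function('z')(S, a) = Add(S, 20) = Add(20, S))
Function('u')(V) = Mul(V, Add(7, Mul(-1, V))) (Function('u')(V) = Mul(Add(7, Mul(-1, V)), V) = Mul(V, Add(7, Mul(-1, V))))
Add(Pow(Add(Function('u')(Function('v')(13)), -540830), -1), Function('n')(Function('z')(-6, 22))) = Add(Pow(Add(Mul(-2, Add(7, Mul(-1, -2))), -540830), -1), -725) = Add(Pow(Add(Mul(-2, Add(7, 2)), -540830), -1), -725) = Add(Pow(Add(Mul(-2, 9), -540830), -1), -725) = Add(Pow(Add(-18, -540830), -1), -725) = Add(Pow(-540848, -1), -725) = Add(Rational(-1, 540848), -725) = Rational(-392114801, 540848)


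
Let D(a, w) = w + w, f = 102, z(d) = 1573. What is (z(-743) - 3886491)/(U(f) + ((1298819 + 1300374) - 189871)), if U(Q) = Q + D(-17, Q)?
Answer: -1942459/1204814 ≈ -1.6122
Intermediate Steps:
D(a, w) = 2*w
U(Q) = 3*Q (U(Q) = Q + 2*Q = 3*Q)
(z(-743) - 3886491)/(U(f) + ((1298819 + 1300374) - 189871)) = (1573 - 3886491)/(3*102 + ((1298819 + 1300374) - 189871)) = -3884918/(306 + (2599193 - 189871)) = -3884918/(306 + 2409322) = -3884918/2409628 = -3884918*1/2409628 = -1942459/1204814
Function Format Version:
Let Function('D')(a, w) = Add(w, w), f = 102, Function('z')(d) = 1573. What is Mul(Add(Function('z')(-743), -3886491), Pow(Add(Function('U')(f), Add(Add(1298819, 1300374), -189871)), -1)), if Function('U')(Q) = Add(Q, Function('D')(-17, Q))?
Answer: Rational(-1942459, 1204814) ≈ -1.6122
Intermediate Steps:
Function('D')(a, w) = Mul(2, w)
Function('U')(Q) = Mul(3, Q) (Function('U')(Q) = Add(Q, Mul(2, Q)) = Mul(3, Q))
Mul(Add(Function('z')(-743), -3886491), Pow(Add(Function('U')(f), Add(Add(1298819, 1300374), -189871)), -1)) = Mul(Add(1573, -3886491), Pow(Add(Mul(3, 102), Add(Add(1298819, 1300374), -189871)), -1)) = Mul(-3884918, Pow(Add(306, Add(2599193, -189871)), -1)) = Mul(-3884918, Pow(Add(306, 2409322), -1)) = Mul(-3884918, Pow(2409628, -1)) = Mul(-3884918, Rational(1, 2409628)) = Rational(-1942459, 1204814)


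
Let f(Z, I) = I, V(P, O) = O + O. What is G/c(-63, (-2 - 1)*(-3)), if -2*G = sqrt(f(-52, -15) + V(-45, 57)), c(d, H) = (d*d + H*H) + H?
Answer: -sqrt(11)/2706 ≈ -0.0012257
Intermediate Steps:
V(P, O) = 2*O
c(d, H) = H + H**2 + d**2 (c(d, H) = (d**2 + H**2) + H = (H**2 + d**2) + H = H + H**2 + d**2)
G = -3*sqrt(11)/2 (G = -sqrt(-15 + 2*57)/2 = -sqrt(-15 + 114)/2 = -3*sqrt(11)/2 ≈ -4.9749)
G/c(-63, (-2 - 1)*(-3)) = (-3*sqrt(11)/2)/((-2 - 1)*(-3) + ((-2 - 1)*(-3))**2 + (-63)**2) = (-3*sqrt(11)/2)/(-3*(-3) + (-3*(-3))**2 + 3969) = (-3*sqrt(11)/2)/(9 + 9**2 + 3969) = (-3*sqrt(11)/2)/(9 + 81 + 3969) = -3*sqrt(11)/2/4059 = -3*sqrt(11)/2*(1/4059) = -sqrt(11)/2706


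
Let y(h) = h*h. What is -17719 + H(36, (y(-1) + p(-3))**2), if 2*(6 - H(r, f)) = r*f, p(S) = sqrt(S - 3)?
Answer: -17623 - 36*I*sqrt(6) ≈ -17623.0 - 88.182*I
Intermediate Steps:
p(S) = sqrt(-3 + S)
y(h) = h**2
H(r, f) = 6 - f*r/2 (H(r, f) = 6 - r*f/2 = 6 - f*r/2)
-17719 + H(36, (y(-1) + p(-3))**2) = -17719 + (6 - 1/2*((-1)**2 + sqrt(-3 - 3))**2*36) = -17719 + (6 - 1/2*(1 + sqrt(-6))**2*36) = -17719 + (6 - 1/2*(1 + I*sqrt(6))**2*36) = -17719 + (6 - 18*(1 + I*sqrt(6))**2) = -17713 - 18*(1 + I*sqrt(6))**2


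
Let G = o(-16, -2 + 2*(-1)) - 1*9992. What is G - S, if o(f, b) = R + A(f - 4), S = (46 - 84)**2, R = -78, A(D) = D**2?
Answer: -11114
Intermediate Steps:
S = 1444 (S = (-38)**2 = 1444)
o(f, b) = -78 + (-4 + f)**2 (o(f, b) = -78 + (f - 4)**2 = -78 + (-4 + f)**2)
G = -9670 (G = (-78 + (-4 - 16)**2) - 1*9992 = (-78 + (-20)**2) - 9992 = (-78 + 400) - 9992 = 322 - 9992 = -9670)
G - S = -9670 - 1*1444 = -9670 - 1444 = -11114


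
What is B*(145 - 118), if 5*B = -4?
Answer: -108/5 ≈ -21.600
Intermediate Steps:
B = -⅘ (B = (⅕)*(-4) = -⅘ ≈ -0.80000)
B*(145 - 118) = -4*(145 - 118)/5 = -⅘*27 = -108/5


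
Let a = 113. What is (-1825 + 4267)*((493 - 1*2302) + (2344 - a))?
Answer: 1030524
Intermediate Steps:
(-1825 + 4267)*((493 - 1*2302) + (2344 - a)) = (-1825 + 4267)*((493 - 1*2302) + (2344 - 1*113)) = 2442*((493 - 2302) + (2344 - 113)) = 2442*(-1809 + 2231) = 2442*422 = 1030524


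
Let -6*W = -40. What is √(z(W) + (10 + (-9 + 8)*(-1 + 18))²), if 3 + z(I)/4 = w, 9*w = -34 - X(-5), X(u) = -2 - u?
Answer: √185/3 ≈ 4.5338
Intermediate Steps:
W = 20/3 (W = -⅙*(-40) = 20/3 ≈ 6.6667)
w = -37/9 (w = (-34 - (-2 - 1*(-5)))/9 = (-34 - (-2 + 5))/9 = (-34 - 1*3)/9 = (-34 - 3)/9 = (⅑)*(-37) = -37/9 ≈ -4.1111)
z(I) = -256/9 (z(I) = -12 + 4*(-37/9) = -12 - 148/9 = -256/9)
√(z(W) + (10 + (-9 + 8)*(-1 + 18))²) = √(-256/9 + (10 + (-9 + 8)*(-1 + 18))²) = √(-256/9 + (10 - 1*17)²) = √(-256/9 + (10 - 17)²) = √(-256/9 + (-7)²) = √(-256/9 + 49) = √(185/9) = √185/3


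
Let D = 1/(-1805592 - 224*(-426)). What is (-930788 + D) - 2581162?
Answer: -6006024507601/1710168 ≈ -3.5120e+6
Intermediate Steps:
D = -1/1710168 (D = 1/(-1805592 + 95424) = 1/(-1710168) = -1/1710168 ≈ -5.8474e-7)
(-930788 + D) - 2581162 = (-930788 - 1/1710168) - 2581162 = -1591803852385/1710168 - 2581162 = -6006024507601/1710168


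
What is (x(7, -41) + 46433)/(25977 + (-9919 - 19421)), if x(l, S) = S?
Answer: -15464/1121 ≈ -13.795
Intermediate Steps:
(x(7, -41) + 46433)/(25977 + (-9919 - 19421)) = (-41 + 46433)/(25977 + (-9919 - 19421)) = 46392/(25977 - 29340) = 46392/(-3363) = 46392*(-1/3363) = -15464/1121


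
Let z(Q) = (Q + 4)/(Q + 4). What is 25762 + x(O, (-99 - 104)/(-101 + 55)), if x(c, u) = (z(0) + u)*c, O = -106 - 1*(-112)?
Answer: 593273/23 ≈ 25794.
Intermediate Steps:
O = 6 (O = -106 + 112 = 6)
z(Q) = 1 (z(Q) = (4 + Q)/(4 + Q) = 1)
x(c, u) = c*(1 + u) (x(c, u) = (1 + u)*c = c*(1 + u))
25762 + x(O, (-99 - 104)/(-101 + 55)) = 25762 + 6*(1 + (-99 - 104)/(-101 + 55)) = 25762 + 6*(1 - 203/(-46)) = 25762 + 6*(1 - 203*(-1/46)) = 25762 + 6*(1 + 203/46) = 25762 + 6*(249/46) = 25762 + 747/23 = 593273/23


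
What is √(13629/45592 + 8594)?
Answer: √4466092895246/22796 ≈ 92.705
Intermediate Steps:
√(13629/45592 + 8594) = √(391831277/45592) = √4466092895246/22796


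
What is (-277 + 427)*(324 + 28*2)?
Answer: 57000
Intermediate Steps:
(-277 + 427)*(324 + 28*2) = 150*(324 + 56) = 150*380 = 57000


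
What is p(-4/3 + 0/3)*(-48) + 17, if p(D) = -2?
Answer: 113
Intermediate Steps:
p(-4/3 + 0/3)*(-48) + 17 = -2*(-48) + 17 = 96 + 17 = 113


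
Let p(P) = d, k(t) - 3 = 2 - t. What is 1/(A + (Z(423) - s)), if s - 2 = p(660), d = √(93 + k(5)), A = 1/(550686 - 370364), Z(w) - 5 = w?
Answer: 13851826269706/5897854077509317 + 32516023684*√93/5897854077509317 ≈ 0.0024018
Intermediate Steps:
Z(w) = 5 + w
A = 1/180322 ≈ 5.5456e-6
k(t) = 5 - t (k(t) = 3 + (2 - t) = 5 - t)
d = √93 (d = √(93 + (5 - 1*5)) = √(93 + (5 - 5)) = √(93 + 0) = √93 ≈ 9.6436)
p(P) = √93
s = 2 + √93 ≈ 11.644
1/(A + (Z(423) - s)) = 1/(1/180322 + ((5 + 423) - (2 + √93))) = 1/(1/180322 + (428 + (-2 - √93))) = 1/(1/180322 + (426 - √93)) = 1/(76817173/180322 - √93)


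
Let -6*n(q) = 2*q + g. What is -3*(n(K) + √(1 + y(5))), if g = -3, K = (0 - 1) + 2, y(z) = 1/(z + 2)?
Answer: -½ - 6*√14/7 ≈ -3.7071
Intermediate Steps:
y(z) = 1/(2 + z)
K = 1 (K = -1 + 2 = 1)
n(q) = ½ - q/3 (n(q) = -(2*q - 3)/6 = -(-3 + 2*q)/6 = ½ - q/3)
-3*(n(K) + √(1 + y(5))) = -3*((½ - ⅓*1) + √(1 + 1/(2 + 5))) = -3*((½ - ⅓) + √(1 + 1/7)) = -3*(⅙ + √(1 + ⅐)) = -3*(⅙ + √(8/7)) = -3*(⅙ + 2*√14/7) = -½ - 6*√14/7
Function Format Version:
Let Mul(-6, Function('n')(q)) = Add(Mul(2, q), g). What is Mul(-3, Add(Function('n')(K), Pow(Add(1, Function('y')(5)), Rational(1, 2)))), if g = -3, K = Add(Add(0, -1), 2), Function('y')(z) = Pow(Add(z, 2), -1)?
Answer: Add(Rational(-1, 2), Mul(Rational(-6, 7), Pow(14, Rational(1, 2)))) ≈ -3.7071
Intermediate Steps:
Function('y')(z) = Pow(Add(2, z), -1)
K = 1 (K = Add(-1, 2) = 1)
Function('n')(q) = Add(Rational(1, 2), Mul(Rational(-1, 3), q)) (Function('n')(q) = Mul(Rational(-1, 6), Add(Mul(2, q), -3)) = Mul(Rational(-1, 6), Add(-3, Mul(2, q))) = Add(Rational(1, 2), Mul(Rational(-1, 3), q)))
Mul(-3, Add(Function('n')(K), Pow(Add(1, Function('y')(5)), Rational(1, 2)))) = Mul(-3, Add(Add(Rational(1, 2), Mul(Rational(-1, 3), 1)), Pow(Add(1, Pow(Add(2, 5), -1)), Rational(1, 2)))) = Mul(-3, Add(Add(Rational(1, 2), Rational(-1, 3)), Pow(Add(1, Pow(7, -1)), Rational(1, 2)))) = Mul(-3, Add(Rational(1, 6), Pow(Add(1, Rational(1, 7)), Rational(1, 2)))) = Mul(-3, Add(Rational(1, 6), Pow(Rational(8, 7), Rational(1, 2)))) = Mul(-3, Add(Rational(1, 6), Mul(Rational(2, 7), Pow(14, Rational(1, 2))))) = Add(Rational(-1, 2), Mul(Rational(-6, 7), Pow(14, Rational(1, 2))))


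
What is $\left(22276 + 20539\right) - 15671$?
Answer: $27144$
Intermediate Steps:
$\left(22276 + 20539\right) - 15671 = 42815 - 15671 = 27144$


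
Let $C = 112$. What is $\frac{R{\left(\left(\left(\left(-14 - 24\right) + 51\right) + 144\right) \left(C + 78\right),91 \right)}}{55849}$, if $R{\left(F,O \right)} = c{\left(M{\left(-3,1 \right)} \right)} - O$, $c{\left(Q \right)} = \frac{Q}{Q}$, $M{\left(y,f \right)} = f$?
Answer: $- \frac{90}{55849} \approx -0.0016115$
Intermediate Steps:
$c{\left(Q \right)} = 1$
$R{\left(F,O \right)} = 1 - O$
$\frac{R{\left(\left(\left(\left(-14 - 24\right) + 51\right) + 144\right) \left(C + 78\right),91 \right)}}{55849} = \frac{1 - 91}{55849} = \left(1 - 91\right) \frac{1}{55849} = \left(-90\right) \frac{1}{55849} = - \frac{90}{55849}$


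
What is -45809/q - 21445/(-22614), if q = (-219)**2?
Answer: -2467027/361530018 ≈ -0.0068239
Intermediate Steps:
q = 47961
-45809/q - 21445/(-22614) = -45809/47961 - 21445/(-22614) = -45809*1/47961 - 21445*(-1/22614) = -45809/47961 + 21445/22614 = -2467027/361530018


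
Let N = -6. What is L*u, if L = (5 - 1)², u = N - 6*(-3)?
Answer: 192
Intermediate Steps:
u = 12 (u = -6 - 6*(-3) = -6 + 18 = 12)
L = 16 (L = 4² = 16)
L*u = 16*12 = 192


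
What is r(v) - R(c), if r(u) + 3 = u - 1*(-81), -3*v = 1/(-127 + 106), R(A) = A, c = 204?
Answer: -7937/63 ≈ -125.98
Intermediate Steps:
v = 1/63 (v = -1/(3*(-127 + 106)) = -⅓/(-21) = -⅓*(-1/21) = 1/63 ≈ 0.015873)
r(u) = 78 + u (r(u) = -3 + (u - 1*(-81)) = -3 + (u + 81) = -3 + (81 + u) = 78 + u)
r(v) - R(c) = (78 + 1/63) - 1*204 = 4915/63 - 204 = -7937/63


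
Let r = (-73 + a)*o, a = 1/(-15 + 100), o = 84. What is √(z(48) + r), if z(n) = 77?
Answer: I*√43740235/85 ≈ 77.807*I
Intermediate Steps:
a = 1/85 ≈ 0.011765
r = -521136/85 (r = (-73 + 1/85)*84 = -6204/85*84 = -521136/85 ≈ -6131.0)
√(z(48) + r) = √(77 - 521136/85) = √(-514591/85) = I*√43740235/85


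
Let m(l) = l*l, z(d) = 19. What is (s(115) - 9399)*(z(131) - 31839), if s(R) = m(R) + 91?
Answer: -124638940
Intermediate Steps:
m(l) = l²
s(R) = 91 + R² (s(R) = R² + 91 = 91 + R²)
(s(115) - 9399)*(z(131) - 31839) = ((91 + 115²) - 9399)*(19 - 31839) = ((91 + 13225) - 9399)*(-31820) = (13316 - 9399)*(-31820) = 3917*(-31820) = -124638940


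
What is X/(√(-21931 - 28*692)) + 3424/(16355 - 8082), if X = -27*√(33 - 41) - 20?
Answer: 3424/8273 - 18*√1686/1967 + 20*I*√843/5901 ≈ 0.038128 + 0.098405*I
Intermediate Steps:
X = -20 - 54*I*√2 (X = -54*I*√2 - 20 = -20 - 54*I*√2 ≈ -20.0 - 76.368*I)
X/(√(-21931 - 28*692)) + 3424/(16355 - 8082) = (-20 - 54*I*√2)/(√(-21931 - 28*692)) + 3424/(16355 - 8082) = (-20 - 54*I*√2)/(√(-21931 - 19376)) + 3424/8273 = (-20 - 54*I*√2)/(√(-41307)) + 3424*(1/8273) = (-20 - 54*I*√2)/((7*I*√843)) + 3424/8273 = (-20 - 54*I*√2)*(-I*√843/5901) + 3424/8273 = -I*√843*(-20 - 54*I*√2)/5901 + 3424/8273 = 3424/8273 - I*√843*(-20 - 54*I*√2)/5901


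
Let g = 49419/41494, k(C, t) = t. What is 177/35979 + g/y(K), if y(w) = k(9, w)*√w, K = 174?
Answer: 59/11993 + 5491*√174/139585816 ≈ 0.0054384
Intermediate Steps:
g = 49419/41494 (g = 49419*(1/41494) = 49419/41494 ≈ 1.1910)
y(w) = w^(3/2) (y(w) = w*√w = w^(3/2))
177/35979 + g/y(K) = 177/35979 + 49419/(41494*(174^(3/2))) = 177*(1/35979) + 49419/(41494*((174*√174))) = 59/11993 + 49419*(√174/30276)/41494 = 59/11993 + 5491*√174/139585816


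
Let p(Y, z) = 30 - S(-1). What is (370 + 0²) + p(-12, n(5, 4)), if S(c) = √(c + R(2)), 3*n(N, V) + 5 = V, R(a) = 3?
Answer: 400 - √2 ≈ 398.59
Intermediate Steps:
n(N, V) = -5/3 + V/3
S(c) = √(3 + c) (S(c) = √(c + 3) = √(3 + c))
p(Y, z) = 30 - √2 (p(Y, z) = 30 - √(3 - 1) = 30 - √2)
(370 + 0²) + p(-12, n(5, 4)) = (370 + 0²) + (30 - √2) = (370 + 0) + (30 - √2) = 370 + (30 - √2) = 400 - √2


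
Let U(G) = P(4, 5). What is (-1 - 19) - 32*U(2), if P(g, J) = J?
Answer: -180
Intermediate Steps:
U(G) = 5
(-1 - 19) - 32*U(2) = (-1 - 19) - 32*5 = -20 - 160 = -180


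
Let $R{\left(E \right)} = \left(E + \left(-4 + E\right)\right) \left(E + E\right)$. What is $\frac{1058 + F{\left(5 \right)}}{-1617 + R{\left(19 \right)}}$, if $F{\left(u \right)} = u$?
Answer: $- \frac{1063}{325} \approx -3.2708$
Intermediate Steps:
$R{\left(E \right)} = 2 E \left(-4 + 2 E\right)$ ($R{\left(E \right)} = \left(-4 + 2 E\right) 2 E = 2 E \left(-4 + 2 E\right)$)
$\frac{1058 + F{\left(5 \right)}}{-1617 + R{\left(19 \right)}} = \frac{1058 + 5}{-1617 + 4 \cdot 19 \left(-2 + 19\right)} = \frac{1063}{-1617 + 4 \cdot 19 \cdot 17} = \frac{1063}{-1617 + 1292} = \frac{1063}{-325} = 1063 \left(- \frac{1}{325}\right) = - \frac{1063}{325}$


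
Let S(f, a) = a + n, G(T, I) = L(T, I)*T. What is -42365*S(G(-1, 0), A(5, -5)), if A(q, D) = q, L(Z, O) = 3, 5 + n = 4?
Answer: -169460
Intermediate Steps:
n = -1 (n = -5 + 4 = -1)
G(T, I) = 3*T
S(f, a) = -1 + a (S(f, a) = a - 1 = -1 + a)
-42365*S(G(-1, 0), A(5, -5)) = -42365*(-1 + 5) = -42365*4 = -169460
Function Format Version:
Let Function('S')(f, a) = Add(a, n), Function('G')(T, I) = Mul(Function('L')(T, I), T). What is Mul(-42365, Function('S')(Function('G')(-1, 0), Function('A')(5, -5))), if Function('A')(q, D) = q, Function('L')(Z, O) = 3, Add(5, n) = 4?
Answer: -169460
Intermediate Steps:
n = -1 (n = Add(-5, 4) = -1)
Function('G')(T, I) = Mul(3, T)
Function('S')(f, a) = Add(-1, a) (Function('S')(f, a) = Add(a, -1) = Add(-1, a))
Mul(-42365, Function('S')(Function('G')(-1, 0), Function('A')(5, -5))) = Mul(-42365, Add(-1, 5)) = Mul(-42365, 4) = -169460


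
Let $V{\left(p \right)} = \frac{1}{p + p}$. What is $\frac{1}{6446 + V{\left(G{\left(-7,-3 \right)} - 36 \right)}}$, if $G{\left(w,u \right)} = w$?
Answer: $\frac{86}{554355} \approx 0.00015514$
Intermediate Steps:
$V{\left(p \right)} = \frac{1}{2 p}$
$\frac{1}{6446 + V{\left(G{\left(-7,-3 \right)} - 36 \right)}} = \frac{1}{6446 + \frac{1}{2 \left(-7 - 36\right)}} = \frac{1}{6446 + \frac{1}{2 \left(-43\right)}} = \frac{1}{6446 + \frac{1}{2} \left(- \frac{1}{43}\right)} = \frac{1}{6446 - \frac{1}{86}} = \frac{1}{\frac{554355}{86}} = \frac{86}{554355}$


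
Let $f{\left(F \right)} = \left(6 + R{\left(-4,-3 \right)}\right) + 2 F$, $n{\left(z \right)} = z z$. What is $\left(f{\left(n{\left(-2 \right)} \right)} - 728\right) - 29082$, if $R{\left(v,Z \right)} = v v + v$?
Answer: $-29784$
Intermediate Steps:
$n{\left(z \right)} = z^{2}$
$R{\left(v,Z \right)} = v + v^{2}$ ($R{\left(v,Z \right)} = v^{2} + v = v + v^{2}$)
$f{\left(F \right)} = 18 + 2 F$ ($f{\left(F \right)} = \left(6 - 4 \left(1 - 4\right)\right) + 2 F = \left(6 - -12\right) + 2 F = \left(6 + 12\right) + 2 F = 18 + 2 F$)
$\left(f{\left(n{\left(-2 \right)} \right)} - 728\right) - 29082 = \left(\left(18 + 2 \left(-2\right)^{2}\right) - 728\right) - 29082 = \left(\left(18 + 2 \cdot 4\right) - 728\right) - 29082 = \left(\left(18 + 8\right) - 728\right) - 29082 = \left(26 - 728\right) - 29082 = -702 - 29082 = -29784$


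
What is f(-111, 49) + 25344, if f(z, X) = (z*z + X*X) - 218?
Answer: 39848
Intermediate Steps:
f(z, X) = -218 + X**2 + z**2 (f(z, X) = (z**2 + X**2) - 218 = (X**2 + z**2) - 218 = -218 + X**2 + z**2)
f(-111, 49) + 25344 = (-218 + 49**2 + (-111)**2) + 25344 = (-218 + 2401 + 12321) + 25344 = 14504 + 25344 = 39848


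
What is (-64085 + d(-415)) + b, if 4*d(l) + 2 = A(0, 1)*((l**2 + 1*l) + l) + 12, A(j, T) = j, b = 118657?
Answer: 109149/2 ≈ 54575.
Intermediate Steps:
d(l) = 5/2 (d(l) = -1/2 + (0*((l**2 + 1*l) + l) + 12)/4 = -1/2 + (0*((l**2 + l) + l) + 12)/4 = -1/2 + (0*((l + l**2) + l) + 12)/4 = -1/2 + (0*(l**2 + 2*l) + 12)/4 = -1/2 + (0 + 12)/4 = -1/2 + (1/4)*12 = -1/2 + 3 = 5/2)
(-64085 + d(-415)) + b = (-64085 + 5/2) + 118657 = -128165/2 + 118657 = 109149/2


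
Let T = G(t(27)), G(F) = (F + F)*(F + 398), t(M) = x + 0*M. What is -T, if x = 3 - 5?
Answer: 1584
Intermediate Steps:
x = -2
t(M) = -2 (t(M) = -2 + 0*M = -2 + 0 = -2)
G(F) = 2*F*(398 + F) (G(F) = (2*F)*(398 + F) = 2*F*(398 + F))
T = -1584 (T = 2*(-2)*(398 - 2) = 2*(-2)*396 = -1584)
-T = -1*(-1584) = 1584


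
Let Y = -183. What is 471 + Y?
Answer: 288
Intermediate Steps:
471 + Y = 471 - 183 = 288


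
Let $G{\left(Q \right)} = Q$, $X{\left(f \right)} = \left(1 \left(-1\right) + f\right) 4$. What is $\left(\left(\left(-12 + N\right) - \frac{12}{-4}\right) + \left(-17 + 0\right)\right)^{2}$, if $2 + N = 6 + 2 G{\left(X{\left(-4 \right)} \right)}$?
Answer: $3844$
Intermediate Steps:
$X{\left(f \right)} = -4 + 4 f$ ($X{\left(f \right)} = \left(-1 + f\right) 4 = -4 + 4 f$)
$N = -36$ ($N = -2 + \left(6 + 2 \left(-4 + 4 \left(-4\right)\right)\right) = -2 + \left(6 + 2 \left(-4 - 16\right)\right) = -2 + \left(6 + 2 \left(-20\right)\right) = -2 + \left(6 - 40\right) = -2 - 34 = -36$)
$\left(\left(\left(-12 + N\right) - \frac{12}{-4}\right) + \left(-17 + 0\right)\right)^{2} = \left(\left(\left(-12 - 36\right) - \frac{12}{-4}\right) + \left(-17 + 0\right)\right)^{2} = \left(\left(-48 - -3\right) - 17\right)^{2} = \left(\left(-48 + 3\right) - 17\right)^{2} = \left(-45 - 17\right)^{2} = \left(-62\right)^{2} = 3844$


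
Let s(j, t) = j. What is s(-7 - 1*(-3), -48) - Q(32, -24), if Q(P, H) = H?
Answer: 20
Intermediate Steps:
s(-7 - 1*(-3), -48) - Q(32, -24) = (-7 - 1*(-3)) - 1*(-24) = (-7 + 3) + 24 = -4 + 24 = 20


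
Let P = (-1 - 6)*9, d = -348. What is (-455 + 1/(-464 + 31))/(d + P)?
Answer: 65672/59321 ≈ 1.1071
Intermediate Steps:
P = -63 (P = -7*9 = -63)
(-455 + 1/(-464 + 31))/(d + P) = (-455 + 1/(-464 + 31))/(-348 - 63) = (-455 + 1/(-433))/(-411) = (-455 - 1/433)*(-1/411) = -197016/433*(-1/411) = 65672/59321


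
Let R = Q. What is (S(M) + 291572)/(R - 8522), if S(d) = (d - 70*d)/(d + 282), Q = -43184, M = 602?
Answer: -128854055/22854052 ≈ -5.6381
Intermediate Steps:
S(d) = -69*d/(282 + d) (S(d) = (-69*d)/(282 + d) = -69*d/(282 + d))
R = -43184
(S(M) + 291572)/(R - 8522) = (-69*602/(282 + 602) + 291572)/(-43184 - 8522) = (-69*602/884 + 291572)/(-51706) = (-69*602*1/884 + 291572)*(-1/51706) = (-20769/442 + 291572)*(-1/51706) = (128854055/442)*(-1/51706) = -128854055/22854052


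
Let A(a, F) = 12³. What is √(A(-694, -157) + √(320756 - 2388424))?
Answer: √(1728 + 2*I*√516917) ≈ 44.587 + 16.125*I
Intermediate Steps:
A(a, F) = 1728
√(A(-694, -157) + √(320756 - 2388424)) = √(1728 + √(320756 - 2388424)) = √(1728 + √(-2067668)) = √(1728 + 2*I*√516917)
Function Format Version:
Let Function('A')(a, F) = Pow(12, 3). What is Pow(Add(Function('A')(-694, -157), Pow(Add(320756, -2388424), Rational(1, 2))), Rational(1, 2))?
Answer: Pow(Add(1728, Mul(2, I, Pow(516917, Rational(1, 2)))), Rational(1, 2)) ≈ Add(44.587, Mul(16.125, I))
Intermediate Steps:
Function('A')(a, F) = 1728
Pow(Add(Function('A')(-694, -157), Pow(Add(320756, -2388424), Rational(1, 2))), Rational(1, 2)) = Pow(Add(1728, Pow(Add(320756, -2388424), Rational(1, 2))), Rational(1, 2)) = Pow(Add(1728, Pow(-2067668, Rational(1, 2))), Rational(1, 2)) = Pow(Add(1728, Mul(2, I, Pow(516917, Rational(1, 2)))), Rational(1, 2))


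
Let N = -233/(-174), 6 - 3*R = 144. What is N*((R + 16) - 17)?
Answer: -10951/174 ≈ -62.937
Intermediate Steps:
R = -46 (R = 2 - ⅓*144 = 2 - 48 = -46)
N = 233/174 (N = -233*(-1/174) = 233/174 ≈ 1.3391)
N*((R + 16) - 17) = 233*((-46 + 16) - 17)/174 = 233*(-30 - 17)/174 = (233/174)*(-47) = -10951/174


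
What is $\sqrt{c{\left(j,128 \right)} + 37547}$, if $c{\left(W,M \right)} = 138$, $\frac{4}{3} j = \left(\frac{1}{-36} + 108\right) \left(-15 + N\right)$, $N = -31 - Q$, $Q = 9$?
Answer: $\sqrt{37685} \approx 194.13$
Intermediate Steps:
$N = -40$ ($N = -31 - 9 = -40$)
$j = - \frac{213785}{48}$ ($j = \frac{3 \left(\frac{1}{-36} + 108\right) \left(-15 - 40\right)}{4} = \frac{3 \left(- \frac{1}{36} + 108\right) \left(-55\right)}{4} = \frac{3 \cdot \frac{3887}{36} \left(-55\right)}{4} = \frac{3}{4} \left(- \frac{213785}{36}\right) = - \frac{213785}{48} \approx -4453.9$)
$\sqrt{c{\left(j,128 \right)} + 37547} = \sqrt{138 + 37547} = \sqrt{37685}$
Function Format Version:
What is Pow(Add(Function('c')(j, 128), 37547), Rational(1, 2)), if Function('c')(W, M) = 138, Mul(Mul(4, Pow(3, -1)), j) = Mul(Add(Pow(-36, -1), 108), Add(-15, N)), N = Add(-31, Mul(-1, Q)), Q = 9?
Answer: Pow(37685, Rational(1, 2)) ≈ 194.13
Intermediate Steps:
N = -40 (N = Add(-31, Mul(-1, 9)) = Add(-31, -9) = -40)
j = Rational(-213785, 48) (j = Mul(Rational(3, 4), Mul(Add(Pow(-36, -1), 108), Add(-15, -40))) = Mul(Rational(3, 4), Mul(Add(Rational(-1, 36), 108), -55)) = Mul(Rational(3, 4), Mul(Rational(3887, 36), -55)) = Mul(Rational(3, 4), Rational(-213785, 36)) = Rational(-213785, 48) ≈ -4453.9)
Pow(Add(Function('c')(j, 128), 37547), Rational(1, 2)) = Pow(Add(138, 37547), Rational(1, 2)) = Pow(37685, Rational(1, 2))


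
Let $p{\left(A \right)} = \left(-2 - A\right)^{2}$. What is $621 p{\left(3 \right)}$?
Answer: $15525$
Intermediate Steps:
$621 p{\left(3 \right)} = 621 \left(2 + 3\right)^{2} = 621 \cdot 5^{2} = 621 \cdot 25 = 15525$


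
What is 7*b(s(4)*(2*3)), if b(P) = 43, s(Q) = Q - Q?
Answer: 301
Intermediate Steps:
s(Q) = 0
7*b(s(4)*(2*3)) = 7*43 = 301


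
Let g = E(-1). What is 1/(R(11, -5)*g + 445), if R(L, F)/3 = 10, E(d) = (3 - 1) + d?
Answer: 1/475 ≈ 0.0021053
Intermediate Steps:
E(d) = 2 + d
R(L, F) = 30 (R(L, F) = 3*10 = 30)
g = 1 (g = 2 - 1 = 1)
1/(R(11, -5)*g + 445) = 1/(30*1 + 445) = 1/(30 + 445) = 1/475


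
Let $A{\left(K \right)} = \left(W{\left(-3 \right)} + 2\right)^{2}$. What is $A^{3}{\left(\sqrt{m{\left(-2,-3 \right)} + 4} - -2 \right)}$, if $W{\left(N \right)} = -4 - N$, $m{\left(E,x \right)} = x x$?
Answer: $1$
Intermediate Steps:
$m{\left(E,x \right)} = x^{2}$
$A{\left(K \right)} = 1$ ($A{\left(K \right)} = \left(\left(-4 - -3\right) + 2\right)^{2} = \left(\left(-4 + 3\right) + 2\right)^{2} = \left(-1 + 2\right)^{2} = 1^{2} = 1$)
$A^{3}{\left(\sqrt{m{\left(-2,-3 \right)} + 4} - -2 \right)} = 1^{3} = 1$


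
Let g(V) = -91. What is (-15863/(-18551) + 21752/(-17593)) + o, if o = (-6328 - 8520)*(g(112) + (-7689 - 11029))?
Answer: 91146688113392183/326367743 ≈ 2.7928e+8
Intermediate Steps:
o = 279276032 (o = (-6328 - 8520)*(-91 + (-7689 - 11029)) = -14848*(-91 - 18718) = -14848*(-18809) = 279276032)
(-15863/(-18551) + 21752/(-17593)) + o = (-15863/(-18551) + 21752/(-17593)) + 279276032 = (-15863*(-1/18551) + 21752*(-1/17593)) + 279276032 = (15863/18551 - 21752/17593) + 279276032 = -124443593/326367743 + 279276032 = 91146688113392183/326367743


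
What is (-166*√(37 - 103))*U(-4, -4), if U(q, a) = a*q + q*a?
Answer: -5312*I*√66 ≈ -43155.0*I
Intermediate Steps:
U(q, a) = 2*a*q (U(q, a) = a*q + a*q = 2*a*q)
(-166*√(37 - 103))*U(-4, -4) = (-166*√(37 - 103))*(2*(-4)*(-4)) = -166*I*√66*32 = -5312*I*√66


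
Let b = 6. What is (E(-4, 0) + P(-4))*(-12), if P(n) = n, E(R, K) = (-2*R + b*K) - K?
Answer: -48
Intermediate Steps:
E(R, K) = -2*R + 5*K (E(R, K) = (-2*R + 6*K) - K = -2*R + 5*K)
(E(-4, 0) + P(-4))*(-12) = ((-2*(-4) + 5*0) - 4)*(-12) = ((8 + 0) - 4)*(-12) = (8 - 4)*(-12) = 4*(-12) = -48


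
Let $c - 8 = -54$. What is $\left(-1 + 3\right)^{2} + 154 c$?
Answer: $-7080$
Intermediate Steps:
$c = -46$ ($c = 8 - 54 = -46$)
$\left(-1 + 3\right)^{2} + 154 c = \left(-1 + 3\right)^{2} + 154 \left(-46\right) = 2^{2} - 7084 = 4 - 7084 = -7080$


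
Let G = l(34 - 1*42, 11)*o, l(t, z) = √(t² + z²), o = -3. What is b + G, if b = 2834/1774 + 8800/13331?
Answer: 26695627/11824597 - 3*√185 ≈ -38.547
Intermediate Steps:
G = -3*√185 (G = √((34 - 1*42)² + 11²)*(-3) = √((34 - 42)² + 121)*(-3) = √((-8)² + 121)*(-3) = √(64 + 121)*(-3) = √185*(-3) = -3*√185 ≈ -40.804)
b = 26695627/11824597 (b = 2834*(1/1774) + 8800*(1/13331) = 1417/887 + 8800/13331 = 26695627/11824597 ≈ 2.2576)
b + G = 26695627/11824597 - 3*√185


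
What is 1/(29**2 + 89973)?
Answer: 1/90814 ≈ 1.1012e-5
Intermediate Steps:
1/(29**2 + 89973) = 1/(841 + 89973) = 1/90814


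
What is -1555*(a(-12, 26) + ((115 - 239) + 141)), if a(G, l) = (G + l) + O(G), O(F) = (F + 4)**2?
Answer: -147725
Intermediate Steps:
O(F) = (4 + F)**2
a(G, l) = G + l + (4 + G)**2 (a(G, l) = (G + l) + (4 + G)**2 = G + l + (4 + G)**2)
-1555*(a(-12, 26) + ((115 - 239) + 141)) = -1555*((-12 + 26 + (4 - 12)**2) + ((115 - 239) + 141)) = -1555*((-12 + 26 + (-8)**2) + (-124 + 141)) = -1555*((-12 + 26 + 64) + 17) = -1555*(78 + 17) = -1555*95 = -147725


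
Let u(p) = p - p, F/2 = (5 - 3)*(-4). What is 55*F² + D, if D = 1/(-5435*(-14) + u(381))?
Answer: 1071347201/76090 ≈ 14080.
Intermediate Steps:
F = -16 (F = 2*((5 - 3)*(-4)) = 2*(2*(-4)) = 2*(-8) = -16)
u(p) = 0
D = 1/76090 (D = 1/(-5435*(-14) + 0) = 1/(76090 + 0) = 1/76090 ≈ 1.3142e-5)
55*F² + D = 55*(-16)² + 1/76090 = 55*256 + 1/76090 = 14080 + 1/76090 = 1071347201/76090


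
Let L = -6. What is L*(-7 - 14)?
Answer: 126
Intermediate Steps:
L*(-7 - 14) = -6*(-7 - 14) = -6*(-21) = 126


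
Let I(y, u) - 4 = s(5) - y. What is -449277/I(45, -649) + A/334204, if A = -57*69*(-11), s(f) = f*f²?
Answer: -3128052842/584857 ≈ -5348.4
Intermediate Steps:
s(f) = f³
A = 43263 (A = -3933*(-11) = 43263)
I(y, u) = 129 - y (I(y, u) = 4 + (5³ - y) = 4 + (125 - y) = 129 - y)
-449277/I(45, -649) + A/334204 = -449277/(129 - 1*45) + 43263/334204 = -449277/(129 - 45) + 43263*(1/334204) = -449277/84 + 43263/334204 = -449277*1/84 + 43263/334204 = -149759/28 + 43263/334204 = -3128052842/584857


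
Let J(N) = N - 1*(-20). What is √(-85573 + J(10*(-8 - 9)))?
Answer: I*√85723 ≈ 292.79*I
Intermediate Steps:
J(N) = 20 + N (J(N) = N + 20 = 20 + N)
√(-85573 + J(10*(-8 - 9))) = √(-85573 + (20 + 10*(-8 - 9))) = √(-85573 + (20 + 10*(-17))) = √(-85573 + (20 - 170)) = √(-85573 - 150) = √(-85723) = I*√85723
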